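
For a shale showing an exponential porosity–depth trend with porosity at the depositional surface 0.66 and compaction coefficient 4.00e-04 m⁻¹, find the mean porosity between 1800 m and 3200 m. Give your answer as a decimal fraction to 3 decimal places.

Working in km (1 km = 1000 m; c in km⁻¹ = c in m⁻¹ × 1000):
⟨φ⟩ = (1/(Z₂−Z₁)) ∫ φ₀ e^(−cZ) dZ = φ₀·(e^(−c·Z₁) − e^(−c·Z₂)) / (c·(Z₂−Z₁))
e^(−0.4×1.8) = 0.4868; e^(−0.4×3.2) = 0.2780
⟨φ⟩ = 0.66 × (0.4868 − 0.2780) / (0.4 × 1.4) = 0.66 × 0.3727 = 0.2460

0.246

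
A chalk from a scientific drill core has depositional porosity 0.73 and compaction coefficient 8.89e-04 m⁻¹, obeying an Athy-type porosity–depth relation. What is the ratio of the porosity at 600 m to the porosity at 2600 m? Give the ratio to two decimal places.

Working in km (1 km = 1000 m; k in km⁻¹ = k in m⁻¹ × 1000):
n(d₁)/n(d₂) = e^(−k·d₁)/e^(−k·d₂) = e^{k(d₂−d₁)}
= exp(0.889 × 2) = exp(1.778) = 5.9180

5.92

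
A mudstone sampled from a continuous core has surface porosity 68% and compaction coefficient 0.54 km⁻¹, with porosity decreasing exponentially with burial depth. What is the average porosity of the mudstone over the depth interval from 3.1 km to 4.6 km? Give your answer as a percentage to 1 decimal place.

8.7%

⟨φ⟩ = (1/(Z₂−Z₁)) ∫ φ₀ e^(−cZ) dZ = φ₀·(e^(−c·Z₁) − e^(−c·Z₂)) / (c·(Z₂−Z₁))
e^(−0.54×3.1) = 0.1875; e^(−0.54×4.6) = 0.0834
⟨φ⟩ = 0.68 × (0.1875 − 0.0834) / (0.54 × 1.5) = 0.68 × 0.1285 = 0.0874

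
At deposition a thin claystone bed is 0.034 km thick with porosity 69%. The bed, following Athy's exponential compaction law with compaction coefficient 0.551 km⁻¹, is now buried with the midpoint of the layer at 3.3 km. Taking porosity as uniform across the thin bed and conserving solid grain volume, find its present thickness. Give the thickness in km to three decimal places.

0.012 km

Porosity at 3.3 km: n = 0.69·exp(−0.551×3.3) = 0.1120
Solid-volume conservation: h(1−n) = h₀(1−n₀) ⇒ h = h₀·(1−n₀)/(1−n)
h = 0.034 × (1 − 0.69)/(1 − 0.1120) = 0.034 × 0.3491 = 0.0119 km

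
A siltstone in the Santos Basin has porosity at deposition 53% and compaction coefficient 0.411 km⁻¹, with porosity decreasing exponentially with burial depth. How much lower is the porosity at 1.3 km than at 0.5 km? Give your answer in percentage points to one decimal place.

phi(0.5) = 0.53·e^(−0.411×0.5) = 0.4315
phi(1.3) = 0.53·e^(−0.411×1.3) = 0.3106
Δphi = 0.4315 − 0.3106 = 0.1209

12.1 percentage points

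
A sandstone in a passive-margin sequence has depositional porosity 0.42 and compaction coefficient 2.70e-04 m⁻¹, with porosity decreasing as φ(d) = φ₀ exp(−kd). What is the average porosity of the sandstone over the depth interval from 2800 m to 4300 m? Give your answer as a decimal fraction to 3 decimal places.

Working in km (1 km = 1000 m; k in km⁻¹ = k in m⁻¹ × 1000):
⟨φ⟩ = (1/(d₂−d₁)) ∫ φ₀ e^(−kd) dd = φ₀·(e^(−k·d₁) − e^(−k·d₂)) / (k·(d₂−d₁))
e^(−0.27×2.8) = 0.4695; e^(−0.27×4.3) = 0.3132
⟨φ⟩ = 0.42 × (0.4695 − 0.3132) / (0.27 × 1.5) = 0.42 × 0.3861 = 0.1622

0.162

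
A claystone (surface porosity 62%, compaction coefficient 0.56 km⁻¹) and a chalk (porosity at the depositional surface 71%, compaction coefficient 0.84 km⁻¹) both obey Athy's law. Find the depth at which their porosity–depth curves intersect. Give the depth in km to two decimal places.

0.48 km

Set n₀ₐ e^(−kₐz) = n₀ᵦ e^(−kᵦz) ⇒ ln(n₀ₐ/n₀ᵦ) = (kₐ − kᵦ)·z
z = ln(0.62/0.71) / (0.56 − 0.84) = -0.1355 / -0.28 = 0.484 km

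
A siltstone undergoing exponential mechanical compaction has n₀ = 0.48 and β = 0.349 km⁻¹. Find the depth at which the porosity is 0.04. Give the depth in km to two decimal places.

Invert Athy's law: Z = ln(n₀/n) / β
Z = ln(0.48/0.04) / 0.349 = ln(12) / 0.349 = 2.4849 / 0.349 = 7.120 km

7.12 km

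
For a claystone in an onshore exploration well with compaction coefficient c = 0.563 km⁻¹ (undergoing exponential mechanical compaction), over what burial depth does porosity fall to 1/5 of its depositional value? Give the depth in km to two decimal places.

φ/φ₀ = 1/5 ⇒ exp(−c·d) = 1/5 ⇒ d = ln(5) / c
d = 1.6094 / 0.563 = 2.859 km

2.86 km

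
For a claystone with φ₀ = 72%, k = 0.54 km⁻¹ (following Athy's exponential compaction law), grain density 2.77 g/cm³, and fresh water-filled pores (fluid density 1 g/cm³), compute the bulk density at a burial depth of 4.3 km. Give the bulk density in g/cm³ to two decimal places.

Porosity at depth: φ = 0.72·exp(−0.54×4.3) = 0.72×0.0981 = 0.0706
Bulk density: ρ_b = (1−φ)ρ_g + φ·ρ_f = 0.9294×2.77 + 0.0706×1
       = 2.574 + 0.071 = 2.645 g/cm³

2.65 g/cm³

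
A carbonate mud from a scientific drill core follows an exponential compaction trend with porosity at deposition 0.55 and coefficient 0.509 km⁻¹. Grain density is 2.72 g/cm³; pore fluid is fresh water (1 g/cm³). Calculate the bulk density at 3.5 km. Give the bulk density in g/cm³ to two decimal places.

2.56 g/cm³

Porosity at depth: φ = 0.55·exp(−0.509×3.5) = 0.55×0.1684 = 0.0926
Bulk density: ρ_b = (1−φ)ρ_g + φ·ρ_f = 0.9074×2.72 + 0.0926×1
       = 2.468 + 0.093 = 2.561 g/cm³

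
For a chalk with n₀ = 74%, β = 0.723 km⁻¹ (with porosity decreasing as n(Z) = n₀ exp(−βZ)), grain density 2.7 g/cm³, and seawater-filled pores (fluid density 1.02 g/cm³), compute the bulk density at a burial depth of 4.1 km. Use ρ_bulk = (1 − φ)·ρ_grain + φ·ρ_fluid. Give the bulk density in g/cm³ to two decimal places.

Porosity at depth: n = 0.74·exp(−0.723×4.1) = 0.74×0.0516 = 0.0382
Bulk density: ρ_b = (1−n)ρ_g + n·ρ_f = 0.9618×2.7 + 0.0382×1.02
       = 2.597 + 0.039 = 2.636 g/cm³

2.64 g/cm³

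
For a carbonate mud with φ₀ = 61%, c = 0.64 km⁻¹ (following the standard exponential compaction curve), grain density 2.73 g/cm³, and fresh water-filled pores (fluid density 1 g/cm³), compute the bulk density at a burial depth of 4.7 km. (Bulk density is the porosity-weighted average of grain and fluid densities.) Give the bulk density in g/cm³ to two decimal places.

2.68 g/cm³

Porosity at depth: φ = 0.61·exp(−0.64×4.7) = 0.61×0.0494 = 0.0301
Bulk density: ρ_b = (1−φ)ρ_g + φ·ρ_f = 0.9699×2.73 + 0.0301×1
       = 2.648 + 0.030 = 2.678 g/cm³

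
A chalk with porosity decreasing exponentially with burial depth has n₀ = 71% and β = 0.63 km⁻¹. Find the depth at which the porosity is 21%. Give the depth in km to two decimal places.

Invert Athy's law: Z = ln(n₀/n) / β
Z = ln(0.71/0.21) / 0.63 = ln(3.381) / 0.63 = 1.2182 / 0.63 = 1.934 km

1.93 km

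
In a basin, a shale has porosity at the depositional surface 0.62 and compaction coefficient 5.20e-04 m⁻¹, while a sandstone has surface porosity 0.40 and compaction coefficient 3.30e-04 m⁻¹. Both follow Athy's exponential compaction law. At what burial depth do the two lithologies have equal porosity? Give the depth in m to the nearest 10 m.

Working in km (1 km = 1000 m; c in km⁻¹ = c in m⁻¹ × 1000):
Set φ₀ₐ e^(−cₐz) = φ₀ᵦ e^(−cᵦz) ⇒ ln(φ₀ₐ/φ₀ᵦ) = (cₐ − cᵦ)·z
z = ln(0.62/0.4) / (0.52 − 0.33) = 0.4383 / 0.19 = 2.307 km

2310 m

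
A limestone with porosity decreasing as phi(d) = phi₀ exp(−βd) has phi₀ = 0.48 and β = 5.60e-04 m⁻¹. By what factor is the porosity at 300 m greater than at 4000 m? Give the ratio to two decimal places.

7.94

Working in km (1 km = 1000 m; β in km⁻¹ = β in m⁻¹ × 1000):
phi(d₁)/phi(d₂) = e^(−β·d₁)/e^(−β·d₂) = e^{β(d₂−d₁)}
= exp(0.56 × 3.7) = exp(2.072) = 7.9407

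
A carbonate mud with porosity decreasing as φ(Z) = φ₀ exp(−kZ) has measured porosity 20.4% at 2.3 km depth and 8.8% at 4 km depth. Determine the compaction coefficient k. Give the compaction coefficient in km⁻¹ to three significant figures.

Athy: φ(Z) = φ₀ e^(−kZ) ⇒ φ₁/φ₂ = e^{k(Z₂−Z₁)} ⇒ k = ln(φ₁/φ₂)/(Z₂−Z₁)
k = ln(0.204/0.088) / (4 − 2.3) = ln(2.318) / 1.7 = 0.8408 / 1.7 = 0.4946 km⁻¹

0.495 km⁻¹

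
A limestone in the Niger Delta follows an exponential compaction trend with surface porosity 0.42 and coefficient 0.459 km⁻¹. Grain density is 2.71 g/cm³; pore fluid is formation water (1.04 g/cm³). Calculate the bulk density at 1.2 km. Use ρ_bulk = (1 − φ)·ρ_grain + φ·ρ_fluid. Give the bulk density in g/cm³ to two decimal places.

2.31 g/cm³

Porosity at depth: phi = 0.42·exp(−0.459×1.2) = 0.42×0.5765 = 0.2421
Bulk density: ρ_b = (1−phi)ρ_g + phi·ρ_f = 0.7579×2.71 + 0.2421×1.04
       = 2.054 + 0.252 = 2.306 g/cm³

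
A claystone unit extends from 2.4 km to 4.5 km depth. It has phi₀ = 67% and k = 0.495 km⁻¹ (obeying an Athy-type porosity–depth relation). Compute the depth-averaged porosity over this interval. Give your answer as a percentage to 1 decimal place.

12.7%

⟨phi⟩ = (1/(Z₂−Z₁)) ∫ phi₀ e^(−kZ) dZ = phi₀·(e^(−k·Z₁) − e^(−k·Z₂)) / (k·(Z₂−Z₁))
e^(−0.495×2.4) = 0.3048; e^(−0.495×4.5) = 0.1078
⟨phi⟩ = 0.67 × (0.3048 − 0.1078) / (0.495 × 2.1) = 0.67 × 0.1895 = 0.1270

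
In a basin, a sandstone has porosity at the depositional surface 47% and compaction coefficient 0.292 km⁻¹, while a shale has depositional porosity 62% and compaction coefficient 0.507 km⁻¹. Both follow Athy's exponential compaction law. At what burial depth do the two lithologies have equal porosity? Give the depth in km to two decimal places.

Set n₀ₐ e^(−cₐz) = n₀ᵦ e^(−cᵦz) ⇒ ln(n₀ₐ/n₀ᵦ) = (cₐ − cᵦ)·z
z = ln(0.47/0.62) / (0.292 − 0.507) = -0.2770 / -0.215 = 1.288 km

1.29 km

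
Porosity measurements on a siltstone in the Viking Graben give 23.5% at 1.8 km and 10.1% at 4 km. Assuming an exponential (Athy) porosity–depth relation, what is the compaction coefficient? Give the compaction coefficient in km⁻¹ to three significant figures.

0.384 km⁻¹

Athy: n(Z) = n₀ e^(−kZ) ⇒ n₁/n₂ = e^{k(Z₂−Z₁)} ⇒ k = ln(n₁/n₂)/(Z₂−Z₁)
k = ln(0.235/0.101) / (4 − 1.8) = ln(2.327) / 2.2 = 0.8445 / 2.2 = 0.3838 km⁻¹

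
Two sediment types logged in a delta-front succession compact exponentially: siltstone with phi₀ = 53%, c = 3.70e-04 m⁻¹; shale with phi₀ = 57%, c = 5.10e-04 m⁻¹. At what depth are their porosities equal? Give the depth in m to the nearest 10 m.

Working in km (1 km = 1000 m; c in km⁻¹ = c in m⁻¹ × 1000):
Set phi₀ₐ e^(−cₐd) = phi₀ᵦ e^(−cᵦd) ⇒ ln(phi₀ₐ/phi₀ᵦ) = (cₐ − cᵦ)·d
d = ln(0.53/0.57) / (0.37 − 0.51) = -0.0728 / -0.14 = 0.520 km

520 m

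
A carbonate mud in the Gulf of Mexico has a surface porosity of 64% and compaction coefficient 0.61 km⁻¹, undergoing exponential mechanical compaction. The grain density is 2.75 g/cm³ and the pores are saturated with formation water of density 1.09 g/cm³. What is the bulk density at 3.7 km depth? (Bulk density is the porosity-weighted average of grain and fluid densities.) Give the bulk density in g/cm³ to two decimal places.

2.64 g/cm³

Porosity at depth: φ = 0.64·exp(−0.61×3.7) = 0.64×0.1047 = 0.0670
Bulk density: ρ_b = (1−φ)ρ_g + φ·ρ_f = 0.9330×2.75 + 0.0670×1.09
       = 2.566 + 0.073 = 2.639 g/cm³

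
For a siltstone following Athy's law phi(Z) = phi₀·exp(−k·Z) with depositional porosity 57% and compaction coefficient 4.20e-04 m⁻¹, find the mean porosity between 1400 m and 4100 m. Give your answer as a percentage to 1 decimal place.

Working in km (1 km = 1000 m; k in km⁻¹ = k in m⁻¹ × 1000):
⟨phi⟩ = (1/(Z₂−Z₁)) ∫ phi₀ e^(−kZ) dZ = phi₀·(e^(−k·Z₁) − e^(−k·Z₂)) / (k·(Z₂−Z₁))
e^(−0.42×1.4) = 0.5554; e^(−0.42×4.1) = 0.1787
⟨phi⟩ = 0.57 × (0.5554 − 0.1787) / (0.42 × 2.7) = 0.57 × 0.3322 = 0.1894

18.9%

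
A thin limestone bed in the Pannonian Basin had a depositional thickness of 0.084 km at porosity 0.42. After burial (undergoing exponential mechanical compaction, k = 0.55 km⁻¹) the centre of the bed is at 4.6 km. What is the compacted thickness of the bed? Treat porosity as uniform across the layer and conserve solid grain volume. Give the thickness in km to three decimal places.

Porosity at 4.6 km: phi = 0.42·exp(−0.55×4.6) = 0.0335
Solid-volume conservation: h(1−phi) = h₀(1−phi₀) ⇒ h = h₀·(1−phi₀)/(1−phi)
h = 0.084 × (1 − 0.42)/(1 − 0.0335) = 0.084 × 0.6001 = 0.0504 km

0.050 km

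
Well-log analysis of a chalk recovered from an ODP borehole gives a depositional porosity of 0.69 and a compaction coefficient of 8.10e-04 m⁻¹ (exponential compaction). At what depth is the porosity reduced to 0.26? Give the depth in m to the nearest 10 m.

Working in km (1 km = 1000 m; k in km⁻¹ = k in m⁻¹ × 1000):
Invert Athy's law: z = ln(φ₀/φ) / k
z = ln(0.69/0.26) / 0.81 = ln(2.654) / 0.81 = 0.9760 / 0.81 = 1.205 km

1200 m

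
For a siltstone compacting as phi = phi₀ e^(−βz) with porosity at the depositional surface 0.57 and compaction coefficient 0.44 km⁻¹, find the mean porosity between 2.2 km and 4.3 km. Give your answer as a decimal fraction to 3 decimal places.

0.141

⟨phi⟩ = (1/(z₂−z₁)) ∫ phi₀ e^(−βz) dz = phi₀·(e^(−β·z₁) − e^(−β·z₂)) / (β·(z₂−z₁))
e^(−0.44×2.2) = 0.3798; e^(−0.44×4.3) = 0.1508
⟨phi⟩ = 0.57 × (0.3798 − 0.1508) / (0.44 × 2.1) = 0.57 × 0.2479 = 0.1413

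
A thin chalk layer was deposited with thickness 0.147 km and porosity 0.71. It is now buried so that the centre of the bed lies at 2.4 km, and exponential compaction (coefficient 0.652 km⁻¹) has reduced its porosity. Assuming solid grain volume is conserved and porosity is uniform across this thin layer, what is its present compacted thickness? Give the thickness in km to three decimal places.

Porosity at 2.4 km: φ = 0.71·exp(−0.652×2.4) = 0.1485
Solid-volume conservation: h(1−φ) = h₀(1−φ₀) ⇒ h = h₀·(1−φ₀)/(1−φ)
h = 0.147 × (1 − 0.71)/(1 − 0.1485) = 0.147 × 0.3406 = 0.0501 km

0.050 km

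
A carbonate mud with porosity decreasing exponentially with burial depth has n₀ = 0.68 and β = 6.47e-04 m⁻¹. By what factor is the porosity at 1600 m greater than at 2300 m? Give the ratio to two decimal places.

1.57

Working in km (1 km = 1000 m; β in km⁻¹ = β in m⁻¹ × 1000):
n(Z₁)/n(Z₂) = e^(−β·Z₁)/e^(−β·Z₂) = e^{β(Z₂−Z₁)}
= exp(0.647 × 0.7) = exp(0.4529) = 1.5729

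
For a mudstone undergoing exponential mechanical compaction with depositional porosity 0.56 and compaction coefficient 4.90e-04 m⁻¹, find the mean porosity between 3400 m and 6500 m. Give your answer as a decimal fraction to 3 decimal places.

0.054

Working in km (1 km = 1000 m; β in km⁻¹ = β in m⁻¹ × 1000):
⟨φ⟩ = (1/(Z₂−Z₁)) ∫ φ₀ e^(−βZ) dZ = φ₀·(e^(−β·Z₁) − e^(−β·Z₂)) / (β·(Z₂−Z₁))
e^(−0.49×3.4) = 0.1890; e^(−0.49×6.5) = 0.0414
⟨φ⟩ = 0.56 × (0.1890 − 0.0414) / (0.49 × 3.1) = 0.56 × 0.0972 = 0.0544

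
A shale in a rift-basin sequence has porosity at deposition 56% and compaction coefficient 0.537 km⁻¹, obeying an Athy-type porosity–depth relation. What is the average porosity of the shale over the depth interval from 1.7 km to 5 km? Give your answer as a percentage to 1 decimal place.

10.5%

⟨n⟩ = (1/(z₂−z₁)) ∫ n₀ e^(−kz) dz = n₀·(e^(−k·z₁) − e^(−k·z₂)) / (k·(z₂−z₁))
e^(−0.537×1.7) = 0.4014; e^(−0.537×5) = 0.0682
⟨n⟩ = 0.56 × (0.4014 − 0.0682) / (0.537 × 3.3) = 0.56 × 0.1880 = 0.1053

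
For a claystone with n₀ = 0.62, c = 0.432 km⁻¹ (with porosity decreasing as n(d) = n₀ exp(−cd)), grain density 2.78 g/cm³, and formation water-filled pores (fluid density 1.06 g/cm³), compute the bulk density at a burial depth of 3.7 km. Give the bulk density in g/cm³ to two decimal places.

2.56 g/cm³

Porosity at depth: n = 0.62·exp(−0.432×3.7) = 0.62×0.2022 = 0.1254
Bulk density: ρ_b = (1−n)ρ_g + n·ρ_f = 0.8746×2.78 + 0.1254×1.06
       = 2.431 + 0.133 = 2.564 g/cm³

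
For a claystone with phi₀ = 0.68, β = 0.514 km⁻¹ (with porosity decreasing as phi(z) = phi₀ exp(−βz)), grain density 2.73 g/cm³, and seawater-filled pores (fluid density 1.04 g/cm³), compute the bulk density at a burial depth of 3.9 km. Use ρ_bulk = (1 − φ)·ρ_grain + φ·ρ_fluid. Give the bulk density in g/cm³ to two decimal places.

2.58 g/cm³

Porosity at depth: phi = 0.68·exp(−0.514×3.9) = 0.68×0.1347 = 0.0916
Bulk density: ρ_b = (1−phi)ρ_g + phi·ρ_f = 0.9084×2.73 + 0.0916×1.04
       = 2.480 + 0.095 = 2.575 g/cm³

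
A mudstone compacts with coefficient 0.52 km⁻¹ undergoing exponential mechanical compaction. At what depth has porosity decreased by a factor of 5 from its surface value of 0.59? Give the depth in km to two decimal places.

n/n₀ = 1/5 ⇒ exp(−β·Z) = 1/5 ⇒ Z = ln(5) / β
Z = 1.6094 / 0.52 = 3.095 km

3.10 km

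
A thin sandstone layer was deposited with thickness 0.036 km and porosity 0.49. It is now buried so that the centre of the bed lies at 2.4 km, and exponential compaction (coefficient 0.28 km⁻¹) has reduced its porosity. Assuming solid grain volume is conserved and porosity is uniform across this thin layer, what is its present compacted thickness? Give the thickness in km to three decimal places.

Porosity at 2.4 km: n = 0.49·exp(−0.28×2.4) = 0.2502
Solid-volume conservation: h(1−n) = h₀(1−n₀) ⇒ h = h₀·(1−n₀)/(1−n)
h = 0.036 × (1 − 0.49)/(1 − 0.2502) = 0.036 × 0.6802 = 0.0245 km

0.024 km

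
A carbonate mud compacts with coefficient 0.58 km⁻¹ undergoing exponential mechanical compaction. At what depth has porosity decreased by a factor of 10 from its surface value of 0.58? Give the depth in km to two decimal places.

φ/φ₀ = 1/10 ⇒ exp(−c·z) = 1/10 ⇒ z = ln(10) / c
z = 2.3026 / 0.58 = 3.970 km

3.97 km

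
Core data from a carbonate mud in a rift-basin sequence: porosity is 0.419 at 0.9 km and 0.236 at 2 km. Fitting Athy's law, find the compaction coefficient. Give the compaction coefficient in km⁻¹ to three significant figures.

Athy: φ(Z) = φ₀ e^(−βZ) ⇒ φ₁/φ₂ = e^{β(Z₂−Z₁)} ⇒ β = ln(φ₁/φ₂)/(Z₂−Z₁)
β = ln(0.419/0.236) / (2 − 0.9) = ln(1.775) / 1.1 = 0.5740 / 1.1 = 0.5219 km⁻¹

0.522 km⁻¹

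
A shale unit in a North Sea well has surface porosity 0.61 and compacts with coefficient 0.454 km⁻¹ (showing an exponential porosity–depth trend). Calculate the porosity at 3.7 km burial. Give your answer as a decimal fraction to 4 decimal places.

φ = φ₀·exp(−β·d) = 0.61 × exp(−0.454 × 3.7) = 0.61 × exp(−1.68)
  = 0.61 × 0.1864 = 0.1137

0.1137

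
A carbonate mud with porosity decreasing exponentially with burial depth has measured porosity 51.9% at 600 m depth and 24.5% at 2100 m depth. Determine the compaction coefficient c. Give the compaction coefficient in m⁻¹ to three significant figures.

0.000500 m⁻¹

Working in km (1 km = 1000 m; c in km⁻¹ = c in m⁻¹ × 1000):
Athy: n(d) = n₀ e^(−cd) ⇒ n₁/n₂ = e^{c(d₂−d₁)} ⇒ c = ln(n₁/n₂)/(d₂−d₁)
c = ln(0.519/0.245) / (2.1 − 0.6) = ln(2.118) / 1.5 = 0.7506 / 1.5 = 0.5004 km⁻¹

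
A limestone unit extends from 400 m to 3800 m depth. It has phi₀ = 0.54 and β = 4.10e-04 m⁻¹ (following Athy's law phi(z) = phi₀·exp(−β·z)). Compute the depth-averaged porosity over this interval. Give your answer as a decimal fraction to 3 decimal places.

0.247

Working in km (1 km = 1000 m; β in km⁻¹ = β in m⁻¹ × 1000):
⟨phi⟩ = (1/(z₂−z₁)) ∫ phi₀ e^(−βz) dz = phi₀·(e^(−β·z₁) − e^(−β·z₂)) / (β·(z₂−z₁))
e^(−0.41×0.4) = 0.8487; e^(−0.41×3.8) = 0.2106
⟨phi⟩ = 0.54 × (0.8487 − 0.2106) / (0.41 × 3.4) = 0.54 × 0.4578 = 0.2472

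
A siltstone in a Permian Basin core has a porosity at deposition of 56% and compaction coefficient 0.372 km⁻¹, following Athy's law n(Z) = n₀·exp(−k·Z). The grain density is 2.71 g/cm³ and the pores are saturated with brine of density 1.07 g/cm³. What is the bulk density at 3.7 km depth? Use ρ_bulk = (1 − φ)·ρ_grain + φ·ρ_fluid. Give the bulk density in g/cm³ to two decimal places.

2.48 g/cm³

Porosity at depth: n = 0.56·exp(−0.372×3.7) = 0.56×0.2525 = 0.1414
Bulk density: ρ_b = (1−n)ρ_g + n·ρ_f = 0.8586×2.71 + 0.1414×1.07
       = 2.327 + 0.151 = 2.478 g/cm³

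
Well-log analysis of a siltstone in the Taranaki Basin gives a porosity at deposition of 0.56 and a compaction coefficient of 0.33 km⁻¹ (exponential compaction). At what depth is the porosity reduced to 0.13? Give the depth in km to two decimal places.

4.43 km

Invert Athy's law: Z = ln(φ₀/φ) / k
Z = ln(0.56/0.13) / 0.33 = ln(4.308) / 0.33 = 1.4604 / 0.33 = 4.425 km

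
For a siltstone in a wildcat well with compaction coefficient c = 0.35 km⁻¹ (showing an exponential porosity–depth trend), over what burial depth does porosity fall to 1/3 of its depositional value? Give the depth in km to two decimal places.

φ/φ₀ = 1/3 ⇒ exp(−c·z) = 1/3 ⇒ z = ln(3) / c
z = 1.0986 / 0.35 = 3.139 km

3.14 km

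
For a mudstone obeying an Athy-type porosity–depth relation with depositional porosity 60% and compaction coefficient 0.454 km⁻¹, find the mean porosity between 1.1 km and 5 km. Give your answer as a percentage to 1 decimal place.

17.1%

⟨φ⟩ = (1/(z₂−z₁)) ∫ φ₀ e^(−cz) dz = φ₀·(e^(−c·z₁) − e^(−c·z₂)) / (c·(z₂−z₁))
e^(−0.454×1.1) = 0.6069; e^(−0.454×5) = 0.1033
⟨φ⟩ = 0.6 × (0.6069 − 0.1033) / (0.454 × 3.9) = 0.6 × 0.2844 = 0.1706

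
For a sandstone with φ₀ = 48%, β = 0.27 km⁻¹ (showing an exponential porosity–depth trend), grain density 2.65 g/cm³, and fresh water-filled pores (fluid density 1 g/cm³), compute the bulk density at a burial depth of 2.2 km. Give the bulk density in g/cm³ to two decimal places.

Porosity at depth: φ = 0.48·exp(−0.27×2.2) = 0.48×0.5521 = 0.2650
Bulk density: ρ_b = (1−φ)ρ_g + φ·ρ_f = 0.7350×2.65 + 0.2650×1
       = 1.948 + 0.265 = 2.213 g/cm³

2.21 g/cm³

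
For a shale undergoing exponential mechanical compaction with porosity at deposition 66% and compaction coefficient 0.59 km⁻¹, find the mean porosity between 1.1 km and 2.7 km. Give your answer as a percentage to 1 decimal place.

⟨phi⟩ = (1/(d₂−d₁)) ∫ phi₀ e^(−kd) dd = phi₀·(e^(−k·d₁) − e^(−k·d₂)) / (k·(d₂−d₁))
e^(−0.59×1.1) = 0.5226; e^(−0.59×2.7) = 0.2033
⟨phi⟩ = 0.66 × (0.5226 − 0.2033) / (0.59 × 1.6) = 0.66 × 0.3382 = 0.2232

22.3%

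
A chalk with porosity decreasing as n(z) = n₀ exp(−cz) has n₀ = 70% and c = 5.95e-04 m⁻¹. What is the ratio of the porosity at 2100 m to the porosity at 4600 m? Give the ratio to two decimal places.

4.43

Working in km (1 km = 1000 m; c in km⁻¹ = c in m⁻¹ × 1000):
n(z₁)/n(z₂) = e^(−c·z₁)/e^(−c·z₂) = e^{c(z₂−z₁)}
= exp(0.595 × 2.5) = exp(1.487) = 4.4260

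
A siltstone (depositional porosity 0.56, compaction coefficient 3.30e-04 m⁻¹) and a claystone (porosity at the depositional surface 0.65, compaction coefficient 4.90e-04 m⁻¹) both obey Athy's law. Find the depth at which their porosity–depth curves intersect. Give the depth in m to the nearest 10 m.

930 m

Working in km (1 km = 1000 m; β in km⁻¹ = β in m⁻¹ × 1000):
Set n₀ₐ e^(−βₐz) = n₀ᵦ e^(−βᵦz) ⇒ ln(n₀ₐ/n₀ᵦ) = (βₐ − βᵦ)·z
z = ln(0.56/0.65) / (0.33 − 0.49) = -0.1490 / -0.16 = 0.931 km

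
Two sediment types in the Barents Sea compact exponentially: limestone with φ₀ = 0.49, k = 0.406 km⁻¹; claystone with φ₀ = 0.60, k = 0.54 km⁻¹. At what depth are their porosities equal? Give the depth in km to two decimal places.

1.51 km

Set φ₀ₐ e^(−kₐz) = φ₀ᵦ e^(−kᵦz) ⇒ ln(φ₀ₐ/φ₀ᵦ) = (kₐ − kᵦ)·z
z = ln(0.49/0.6) / (0.406 − 0.54) = -0.2025 / -0.134 = 1.511 km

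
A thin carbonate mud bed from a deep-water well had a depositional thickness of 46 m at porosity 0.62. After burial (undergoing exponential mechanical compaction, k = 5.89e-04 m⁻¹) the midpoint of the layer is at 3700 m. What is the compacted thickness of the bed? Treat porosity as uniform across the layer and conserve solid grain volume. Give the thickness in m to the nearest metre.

19 m

Working in km (1 km = 1000 m; k in km⁻¹ = k in m⁻¹ × 1000):
Porosity at 3.7 km: phi = 0.62·exp(−0.589×3.7) = 0.0701
Solid-volume conservation: h(1−phi) = h₀(1−phi₀) ⇒ h = h₀·(1−phi₀)/(1−phi)
h = 0.046 × (1 − 0.62)/(1 − 0.0701) = 0.046 × 0.4087 = 0.0188 km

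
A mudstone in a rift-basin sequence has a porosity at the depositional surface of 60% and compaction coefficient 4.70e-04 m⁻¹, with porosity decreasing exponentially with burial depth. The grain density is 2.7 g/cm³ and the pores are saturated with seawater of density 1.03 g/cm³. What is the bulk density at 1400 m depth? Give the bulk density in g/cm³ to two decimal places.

Working in km (1 km = 1000 m; k in km⁻¹ = k in m⁻¹ × 1000):
Porosity at depth: φ = 0.6·exp(−0.47×1.4) = 0.6×0.5179 = 0.3107
Bulk density: ρ_b = (1−φ)ρ_g + φ·ρ_f = 0.6893×2.7 + 0.3107×1.03
       = 1.861 + 0.320 = 2.181 g/cm³

2.18 g/cm³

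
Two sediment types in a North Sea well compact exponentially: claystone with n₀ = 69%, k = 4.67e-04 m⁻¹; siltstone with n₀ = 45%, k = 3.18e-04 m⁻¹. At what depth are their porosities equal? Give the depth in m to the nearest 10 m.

Working in km (1 km = 1000 m; k in km⁻¹ = k in m⁻¹ × 1000):
Set n₀ₐ e^(−kₐZ) = n₀ᵦ e^(−kᵦZ) ⇒ ln(n₀ₐ/n₀ᵦ) = (kₐ − kᵦ)·Z
Z = ln(0.69/0.45) / (0.467 − 0.318) = 0.4274 / 0.149 = 2.869 km

2870 m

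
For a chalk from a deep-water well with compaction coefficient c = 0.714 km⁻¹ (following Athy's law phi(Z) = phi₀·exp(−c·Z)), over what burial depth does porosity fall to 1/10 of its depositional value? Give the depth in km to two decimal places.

phi/phi₀ = 1/10 ⇒ exp(−c·Z) = 1/10 ⇒ Z = ln(10) / c
Z = 2.3026 / 0.714 = 3.225 km

3.22 km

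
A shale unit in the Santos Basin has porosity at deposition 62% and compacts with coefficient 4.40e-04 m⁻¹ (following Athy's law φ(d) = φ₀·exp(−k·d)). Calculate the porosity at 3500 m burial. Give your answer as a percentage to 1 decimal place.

13.3%

Working in km (1 km = 1000 m; k in km⁻¹ = k in m⁻¹ × 1000):
φ = φ₀·exp(−k·d) = 0.62 × exp(−0.44 × 3.5) = 0.62 × exp(−1.54)
  = 0.62 × 0.2144 = 0.1329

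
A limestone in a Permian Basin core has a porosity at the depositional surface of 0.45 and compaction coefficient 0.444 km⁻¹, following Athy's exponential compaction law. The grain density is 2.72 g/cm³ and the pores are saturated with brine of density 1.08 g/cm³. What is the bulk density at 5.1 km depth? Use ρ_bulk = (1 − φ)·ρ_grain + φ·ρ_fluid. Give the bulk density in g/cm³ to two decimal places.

2.64 g/cm³

Porosity at depth: n = 0.45·exp(−0.444×5.1) = 0.45×0.1039 = 0.0468
Bulk density: ρ_b = (1−n)ρ_g + n·ρ_f = 0.9532×2.72 + 0.0468×1.08
       = 2.593 + 0.050 = 2.643 g/cm³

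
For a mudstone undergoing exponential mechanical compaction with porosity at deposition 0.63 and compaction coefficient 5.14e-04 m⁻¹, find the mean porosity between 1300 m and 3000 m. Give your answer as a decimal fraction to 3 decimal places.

0.215

Working in km (1 km = 1000 m; k in km⁻¹ = k in m⁻¹ × 1000):
⟨phi⟩ = (1/(z₂−z₁)) ∫ phi₀ e^(−kz) dz = phi₀·(e^(−k·z₁) − e^(−k·z₂)) / (k·(z₂−z₁))
e^(−0.514×1.3) = 0.5126; e^(−0.514×3) = 0.2140
⟨phi⟩ = 0.63 × (0.5126 − 0.2140) / (0.514 × 1.7) = 0.63 × 0.3418 = 0.2153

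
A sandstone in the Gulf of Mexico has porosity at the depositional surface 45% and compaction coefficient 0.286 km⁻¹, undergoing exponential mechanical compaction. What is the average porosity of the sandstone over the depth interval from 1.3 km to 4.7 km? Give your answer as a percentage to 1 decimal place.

19.8%

⟨φ⟩ = (1/(d₂−d₁)) ∫ φ₀ e^(−kd) dd = φ₀·(e^(−k·d₁) − e^(−k·d₂)) / (k·(d₂−d₁))
e^(−0.286×1.3) = 0.6895; e^(−0.286×4.7) = 0.2607
⟨φ⟩ = 0.45 × (0.6895 − 0.2607) / (0.286 × 3.4) = 0.45 × 0.4409 = 0.1984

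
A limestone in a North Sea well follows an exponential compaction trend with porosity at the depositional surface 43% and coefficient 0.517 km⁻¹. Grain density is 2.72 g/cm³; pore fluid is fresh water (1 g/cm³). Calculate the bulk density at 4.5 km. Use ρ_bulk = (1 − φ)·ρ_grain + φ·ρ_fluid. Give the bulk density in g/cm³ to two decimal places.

2.65 g/cm³

Porosity at depth: φ = 0.43·exp(−0.517×4.5) = 0.43×0.0976 = 0.0420
Bulk density: ρ_b = (1−φ)ρ_g + φ·ρ_f = 0.9580×2.72 + 0.0420×1
       = 2.606 + 0.042 = 2.648 g/cm³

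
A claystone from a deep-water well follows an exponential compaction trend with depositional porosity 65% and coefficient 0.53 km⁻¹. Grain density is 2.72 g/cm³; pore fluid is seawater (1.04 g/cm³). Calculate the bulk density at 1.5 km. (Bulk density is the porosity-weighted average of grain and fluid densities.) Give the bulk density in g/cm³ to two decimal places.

2.23 g/cm³

Porosity at depth: n = 0.65·exp(−0.53×1.5) = 0.65×0.4516 = 0.2935
Bulk density: ρ_b = (1−n)ρ_g + n·ρ_f = 0.7065×2.72 + 0.2935×1.04
       = 1.922 + 0.305 = 2.227 g/cm³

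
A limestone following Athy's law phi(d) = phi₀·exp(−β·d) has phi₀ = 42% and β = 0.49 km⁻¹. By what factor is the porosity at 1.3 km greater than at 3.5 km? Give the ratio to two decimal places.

phi(d₁)/phi(d₂) = e^(−β·d₁)/e^(−β·d₂) = e^{β(d₂−d₁)}
= exp(0.49 × 2.2) = exp(1.078) = 2.9388

2.94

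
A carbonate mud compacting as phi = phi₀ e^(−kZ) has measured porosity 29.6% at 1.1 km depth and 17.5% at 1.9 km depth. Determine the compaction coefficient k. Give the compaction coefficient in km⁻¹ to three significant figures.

Athy: phi(Z) = phi₀ e^(−kZ) ⇒ phi₁/phi₂ = e^{k(Z₂−Z₁)} ⇒ k = ln(phi₁/phi₂)/(Z₂−Z₁)
k = ln(0.296/0.175) / (1.9 − 1.1) = ln(1.691) / 0.8 = 0.5256 / 0.8 = 0.657 km⁻¹

0.657 km⁻¹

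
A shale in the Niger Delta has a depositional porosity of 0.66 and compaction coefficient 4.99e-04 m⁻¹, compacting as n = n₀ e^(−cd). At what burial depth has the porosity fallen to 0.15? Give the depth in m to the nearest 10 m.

Working in km (1 km = 1000 m; c in km⁻¹ = c in m⁻¹ × 1000):
Invert Athy's law: d = ln(n₀/n) / c
d = ln(0.66/0.15) / 0.499 = ln(4.4) / 0.499 = 1.4816 / 0.499 = 2.969 km

2970 m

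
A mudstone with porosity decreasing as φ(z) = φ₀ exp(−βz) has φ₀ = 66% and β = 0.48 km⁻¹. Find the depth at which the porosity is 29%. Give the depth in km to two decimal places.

1.71 km

Invert Athy's law: z = ln(φ₀/φ) / β
z = ln(0.66/0.29) / 0.48 = ln(2.276) / 0.48 = 0.8224 / 0.48 = 1.713 km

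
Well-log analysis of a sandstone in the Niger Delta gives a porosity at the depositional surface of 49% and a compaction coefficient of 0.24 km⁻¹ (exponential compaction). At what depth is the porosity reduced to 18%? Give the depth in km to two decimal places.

4.17 km

Invert Athy's law: z = ln(phi₀/phi) / c
z = ln(0.49/0.18) / 0.24 = ln(2.722) / 0.24 = 1.0014 / 0.24 = 4.173 km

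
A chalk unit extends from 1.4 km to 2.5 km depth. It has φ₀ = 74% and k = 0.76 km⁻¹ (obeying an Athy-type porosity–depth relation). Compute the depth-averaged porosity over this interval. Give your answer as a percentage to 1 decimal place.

17.3%

⟨φ⟩ = (1/(Z₂−Z₁)) ∫ φ₀ e^(−kZ) dZ = φ₀·(e^(−k·Z₁) − e^(−k·Z₂)) / (k·(Z₂−Z₁))
e^(−0.76×1.4) = 0.3451; e^(−0.76×2.5) = 0.1496
⟨φ⟩ = 0.74 × (0.3451 − 0.1496) / (0.76 × 1.1) = 0.74 × 0.2339 = 0.1731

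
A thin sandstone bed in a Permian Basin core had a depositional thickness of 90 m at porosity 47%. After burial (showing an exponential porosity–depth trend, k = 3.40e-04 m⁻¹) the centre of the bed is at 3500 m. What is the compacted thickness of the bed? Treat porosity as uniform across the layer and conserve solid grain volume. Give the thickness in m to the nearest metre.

56 m

Working in km (1 km = 1000 m; k in km⁻¹ = k in m⁻¹ × 1000):
Porosity at 3.5 km: φ = 0.47·exp(−0.34×3.5) = 0.1430
Solid-volume conservation: h(1−φ) = h₀(1−φ₀) ⇒ h = h₀·(1−φ₀)/(1−φ)
h = 0.09 × (1 − 0.47)/(1 − 0.1430) = 0.09 × 0.6184 = 0.0557 km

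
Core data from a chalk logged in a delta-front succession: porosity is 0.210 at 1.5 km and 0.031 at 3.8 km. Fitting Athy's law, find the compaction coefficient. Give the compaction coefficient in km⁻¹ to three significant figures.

0.832 km⁻¹

Athy: n(d) = n₀ e^(−βd) ⇒ n₁/n₂ = e^{β(d₂−d₁)} ⇒ β = ln(n₁/n₂)/(d₂−d₁)
β = ln(0.21/0.031) / (3.8 − 1.5) = ln(6.774) / 2.3 = 1.9131 / 2.3 = 0.8318 km⁻¹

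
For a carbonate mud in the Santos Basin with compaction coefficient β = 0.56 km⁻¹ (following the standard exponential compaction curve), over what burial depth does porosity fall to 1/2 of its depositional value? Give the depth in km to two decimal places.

φ/φ₀ = 1/2 ⇒ exp(−β·z) = 1/2 ⇒ z = ln(2) / β
z = 0.6931 / 0.56 = 1.238 km

1.24 km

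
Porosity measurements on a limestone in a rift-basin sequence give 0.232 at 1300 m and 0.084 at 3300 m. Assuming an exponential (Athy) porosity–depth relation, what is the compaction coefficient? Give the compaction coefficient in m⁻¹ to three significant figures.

Working in km (1 km = 1000 m; c in km⁻¹ = c in m⁻¹ × 1000):
Athy: phi(z) = phi₀ e^(−cz) ⇒ phi₁/phi₂ = e^{c(z₂−z₁)} ⇒ c = ln(phi₁/phi₂)/(z₂−z₁)
c = ln(0.232/0.084) / (3.3 − 1.3) = ln(2.762) / 2 = 1.0159 / 2 = 0.508 km⁻¹

0.000508 m⁻¹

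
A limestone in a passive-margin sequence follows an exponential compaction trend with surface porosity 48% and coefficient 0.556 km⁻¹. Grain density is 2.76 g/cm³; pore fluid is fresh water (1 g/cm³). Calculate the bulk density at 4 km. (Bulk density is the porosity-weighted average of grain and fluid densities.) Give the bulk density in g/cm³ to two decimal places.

Porosity at depth: n = 0.48·exp(−0.556×4) = 0.48×0.1082 = 0.0519
Bulk density: ρ_b = (1−n)ρ_g + n·ρ_f = 0.9481×2.76 + 0.0519×1
       = 2.617 + 0.052 = 2.669 g/cm³

2.67 g/cm³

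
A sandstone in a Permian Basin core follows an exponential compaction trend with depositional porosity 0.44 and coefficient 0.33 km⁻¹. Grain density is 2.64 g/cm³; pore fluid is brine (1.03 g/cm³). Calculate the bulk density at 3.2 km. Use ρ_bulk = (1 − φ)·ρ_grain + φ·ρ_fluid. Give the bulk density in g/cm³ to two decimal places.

Porosity at depth: n = 0.44·exp(−0.33×3.2) = 0.44×0.3478 = 0.1531
Bulk density: ρ_b = (1−n)ρ_g + n·ρ_f = 0.8469×2.64 + 0.1531×1.03
       = 2.236 + 0.158 = 2.394 g/cm³

2.39 g/cm³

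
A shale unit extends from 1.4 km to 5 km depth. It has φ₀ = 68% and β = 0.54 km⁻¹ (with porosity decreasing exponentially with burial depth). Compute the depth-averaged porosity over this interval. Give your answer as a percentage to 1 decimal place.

⟨φ⟩ = (1/(Z₂−Z₁)) ∫ φ₀ e^(−βZ) dZ = φ₀·(e^(−β·Z₁) − e^(−β·Z₂)) / (β·(Z₂−Z₁))
e^(−0.54×1.4) = 0.4695; e^(−0.54×5) = 0.0672
⟨φ⟩ = 0.68 × (0.4695 − 0.0672) / (0.54 × 3.6) = 0.68 × 0.2070 = 0.1407

14.1%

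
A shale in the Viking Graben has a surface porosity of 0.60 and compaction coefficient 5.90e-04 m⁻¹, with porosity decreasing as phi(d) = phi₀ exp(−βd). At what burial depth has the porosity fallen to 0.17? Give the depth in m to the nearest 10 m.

Working in km (1 km = 1000 m; β in km⁻¹ = β in m⁻¹ × 1000):
Invert Athy's law: d = ln(phi₀/phi) / β
d = ln(0.6/0.17) / 0.59 = ln(3.529) / 0.59 = 1.2611 / 0.59 = 2.138 km

2140 m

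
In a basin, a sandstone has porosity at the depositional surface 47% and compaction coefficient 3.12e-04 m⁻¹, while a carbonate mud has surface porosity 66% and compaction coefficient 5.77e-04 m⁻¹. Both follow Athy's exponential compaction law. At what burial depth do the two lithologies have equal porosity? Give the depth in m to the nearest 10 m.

1280 m

Working in km (1 km = 1000 m; c in km⁻¹ = c in m⁻¹ × 1000):
Set n₀ₐ e^(−cₐZ) = n₀ᵦ e^(−cᵦZ) ⇒ ln(n₀ₐ/n₀ᵦ) = (cₐ − cᵦ)·Z
Z = ln(0.47/0.66) / (0.312 − 0.577) = -0.3395 / -0.265 = 1.281 km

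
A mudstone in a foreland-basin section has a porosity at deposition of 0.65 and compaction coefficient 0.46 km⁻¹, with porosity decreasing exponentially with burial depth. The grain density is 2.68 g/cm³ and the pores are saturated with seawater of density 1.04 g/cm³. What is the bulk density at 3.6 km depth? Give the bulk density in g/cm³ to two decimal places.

2.48 g/cm³

Porosity at depth: n = 0.65·exp(−0.46×3.6) = 0.65×0.1909 = 0.1241
Bulk density: ρ_b = (1−n)ρ_g + n·ρ_f = 0.8759×2.68 + 0.1241×1.04
       = 2.347 + 0.129 = 2.476 g/cm³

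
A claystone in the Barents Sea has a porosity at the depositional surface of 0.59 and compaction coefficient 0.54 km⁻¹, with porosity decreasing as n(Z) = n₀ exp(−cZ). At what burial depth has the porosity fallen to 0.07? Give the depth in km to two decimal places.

Invert Athy's law: Z = ln(n₀/n) / c
Z = ln(0.59/0.07) / 0.54 = ln(8.429) / 0.54 = 2.1316 / 0.54 = 3.947 km

3.95 km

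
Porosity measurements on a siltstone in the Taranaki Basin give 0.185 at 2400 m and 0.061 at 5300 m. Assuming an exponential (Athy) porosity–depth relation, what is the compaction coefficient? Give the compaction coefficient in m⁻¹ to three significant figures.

Working in km (1 km = 1000 m; c in km⁻¹ = c in m⁻¹ × 1000):
Athy: n(d) = n₀ e^(−cd) ⇒ n₁/n₂ = e^{c(d₂−d₁)} ⇒ c = ln(n₁/n₂)/(d₂−d₁)
c = ln(0.185/0.061) / (5.3 − 2.4) = ln(3.033) / 2.9 = 1.1095 / 2.9 = 0.3826 km⁻¹

0.000383 m⁻¹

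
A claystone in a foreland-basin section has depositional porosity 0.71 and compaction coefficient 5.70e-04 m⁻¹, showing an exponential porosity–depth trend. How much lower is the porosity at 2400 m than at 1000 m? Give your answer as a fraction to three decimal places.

0.221

Working in km (1 km = 1000 m; c in km⁻¹ = c in m⁻¹ × 1000):
phi(1) = 0.71·e^(−0.57×1) = 0.4015
phi(2.4) = 0.71·e^(−0.57×2.4) = 0.1808
Δphi = 0.4015 − 0.1808 = 0.2207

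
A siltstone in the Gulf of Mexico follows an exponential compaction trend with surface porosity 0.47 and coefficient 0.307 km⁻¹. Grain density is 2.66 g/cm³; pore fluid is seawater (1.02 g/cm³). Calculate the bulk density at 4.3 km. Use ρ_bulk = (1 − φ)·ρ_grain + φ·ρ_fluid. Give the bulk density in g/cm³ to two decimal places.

Porosity at depth: n = 0.47·exp(−0.307×4.3) = 0.47×0.2671 = 0.1255
Bulk density: ρ_b = (1−n)ρ_g + n·ρ_f = 0.8745×2.66 + 0.1255×1.02
       = 2.326 + 0.128 = 2.454 g/cm³

2.45 g/cm³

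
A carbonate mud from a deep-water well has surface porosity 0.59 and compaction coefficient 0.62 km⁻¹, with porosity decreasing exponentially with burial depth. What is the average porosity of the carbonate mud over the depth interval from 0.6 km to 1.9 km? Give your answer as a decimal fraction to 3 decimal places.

⟨phi⟩ = (1/(z₂−z₁)) ∫ phi₀ e^(−βz) dz = phi₀·(e^(−β·z₁) − e^(−β·z₂)) / (β·(z₂−z₁))
e^(−0.62×0.6) = 0.6894; e^(−0.62×1.9) = 0.3079
⟨phi⟩ = 0.59 × (0.6894 − 0.3079) / (0.62 × 1.3) = 0.59 × 0.4733 = 0.2792

0.279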